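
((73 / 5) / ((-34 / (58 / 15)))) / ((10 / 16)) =-16936 / 6375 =-2.66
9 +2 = 11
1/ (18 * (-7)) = -1/ 126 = -0.01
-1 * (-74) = 74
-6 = -6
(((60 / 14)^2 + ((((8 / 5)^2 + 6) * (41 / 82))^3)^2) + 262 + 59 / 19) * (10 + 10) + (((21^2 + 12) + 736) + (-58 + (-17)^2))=5910999127160676 / 45458984375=130029.28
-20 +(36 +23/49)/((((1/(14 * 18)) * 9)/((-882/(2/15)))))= -6754880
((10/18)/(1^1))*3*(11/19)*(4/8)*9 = 165/38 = 4.34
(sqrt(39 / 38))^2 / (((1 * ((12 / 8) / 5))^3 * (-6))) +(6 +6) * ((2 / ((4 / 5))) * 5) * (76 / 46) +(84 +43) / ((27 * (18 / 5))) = 242.80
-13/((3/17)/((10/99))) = -2210/297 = -7.44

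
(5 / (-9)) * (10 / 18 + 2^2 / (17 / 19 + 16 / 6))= -0.93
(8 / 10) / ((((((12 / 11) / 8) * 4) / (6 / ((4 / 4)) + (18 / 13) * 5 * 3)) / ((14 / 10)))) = 54.97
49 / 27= 1.81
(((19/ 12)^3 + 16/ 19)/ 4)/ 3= 157969/ 393984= 0.40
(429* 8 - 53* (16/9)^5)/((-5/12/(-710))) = 83542371520/19683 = 4244392.19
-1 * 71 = -71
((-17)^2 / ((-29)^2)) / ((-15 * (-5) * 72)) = 289 / 4541400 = 0.00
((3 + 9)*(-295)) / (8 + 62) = -354 / 7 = -50.57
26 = 26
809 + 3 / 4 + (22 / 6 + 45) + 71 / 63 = 216605 / 252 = 859.54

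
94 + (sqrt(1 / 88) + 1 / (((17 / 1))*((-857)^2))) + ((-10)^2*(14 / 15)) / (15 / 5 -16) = sqrt(22) / 44 + 42276353377 / 486939687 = 86.93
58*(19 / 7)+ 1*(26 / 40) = 22131 / 140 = 158.08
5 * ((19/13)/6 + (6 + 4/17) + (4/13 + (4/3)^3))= 546395/11934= 45.78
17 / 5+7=52 / 5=10.40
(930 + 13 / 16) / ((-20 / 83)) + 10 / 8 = -1235719 / 320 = -3861.62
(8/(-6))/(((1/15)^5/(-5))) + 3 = 5062503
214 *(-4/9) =-856/9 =-95.11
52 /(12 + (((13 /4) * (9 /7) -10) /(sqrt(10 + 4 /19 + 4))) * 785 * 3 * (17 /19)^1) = -633428432 * sqrt(570) /946316590901 -55770624 /946316590901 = -0.02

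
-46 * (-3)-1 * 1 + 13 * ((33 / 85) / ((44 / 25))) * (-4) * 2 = 1939 / 17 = 114.06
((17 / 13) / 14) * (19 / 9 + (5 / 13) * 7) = 4777 / 10647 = 0.45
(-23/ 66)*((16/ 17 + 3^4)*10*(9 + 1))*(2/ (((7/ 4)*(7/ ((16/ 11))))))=-29292800/ 43197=-678.12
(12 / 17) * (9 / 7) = 0.91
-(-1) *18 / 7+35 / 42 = 143 / 42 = 3.40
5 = 5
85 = 85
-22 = -22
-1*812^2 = -659344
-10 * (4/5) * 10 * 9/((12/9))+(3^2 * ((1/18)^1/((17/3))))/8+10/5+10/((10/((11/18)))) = -1315501/2448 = -537.38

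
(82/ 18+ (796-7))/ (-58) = -3571/ 261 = -13.68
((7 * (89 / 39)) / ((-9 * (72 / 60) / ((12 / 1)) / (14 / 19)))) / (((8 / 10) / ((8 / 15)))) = -174440 / 20007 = -8.72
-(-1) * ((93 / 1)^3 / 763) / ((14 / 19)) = 15282783 / 10682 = 1430.70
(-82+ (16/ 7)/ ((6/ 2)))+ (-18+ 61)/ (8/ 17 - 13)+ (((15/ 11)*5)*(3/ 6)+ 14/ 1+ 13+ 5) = -538619/ 10934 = -49.26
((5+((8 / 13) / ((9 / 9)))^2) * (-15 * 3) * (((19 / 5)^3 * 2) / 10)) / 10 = -56113479 / 211250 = -265.63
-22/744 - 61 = -61.03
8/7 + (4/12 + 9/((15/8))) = 659/105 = 6.28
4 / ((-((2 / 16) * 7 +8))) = -32 / 71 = -0.45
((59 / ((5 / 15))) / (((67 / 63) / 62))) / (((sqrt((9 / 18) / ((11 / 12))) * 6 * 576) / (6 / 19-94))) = -5697335 * sqrt(66) / 122208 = -378.74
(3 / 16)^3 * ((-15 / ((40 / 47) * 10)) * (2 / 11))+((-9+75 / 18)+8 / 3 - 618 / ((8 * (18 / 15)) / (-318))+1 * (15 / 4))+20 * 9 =111664075619 / 5406720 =20652.83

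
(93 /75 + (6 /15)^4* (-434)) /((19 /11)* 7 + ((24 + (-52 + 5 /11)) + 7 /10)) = 0.67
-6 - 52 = -58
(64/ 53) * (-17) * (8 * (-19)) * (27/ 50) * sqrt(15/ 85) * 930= 24427008 * sqrt(51)/ 265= 658278.22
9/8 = 1.12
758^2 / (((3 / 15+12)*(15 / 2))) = 6279.39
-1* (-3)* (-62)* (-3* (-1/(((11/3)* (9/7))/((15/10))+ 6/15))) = -315/2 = -157.50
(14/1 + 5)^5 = 2476099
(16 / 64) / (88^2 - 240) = 1 / 30016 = 0.00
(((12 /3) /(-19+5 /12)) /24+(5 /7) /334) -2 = -1046309 /521374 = -2.01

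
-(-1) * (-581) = -581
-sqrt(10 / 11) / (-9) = sqrt(110) / 99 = 0.11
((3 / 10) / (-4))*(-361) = 1083 / 40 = 27.08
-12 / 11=-1.09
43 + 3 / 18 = 259 / 6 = 43.17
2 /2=1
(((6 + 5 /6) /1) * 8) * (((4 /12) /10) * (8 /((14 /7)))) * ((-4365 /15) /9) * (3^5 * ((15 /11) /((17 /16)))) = -13744512 /187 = -73500.06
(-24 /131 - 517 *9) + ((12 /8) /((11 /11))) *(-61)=-1243107 /262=-4744.68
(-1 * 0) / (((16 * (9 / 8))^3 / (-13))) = 0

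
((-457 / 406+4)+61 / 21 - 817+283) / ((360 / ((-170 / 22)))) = 10937341 / 964656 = 11.34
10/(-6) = -5/3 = -1.67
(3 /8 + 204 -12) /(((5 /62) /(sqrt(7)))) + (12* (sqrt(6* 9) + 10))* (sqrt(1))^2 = 36* sqrt(6) + 120 + 47709* sqrt(7) /20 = 6519.49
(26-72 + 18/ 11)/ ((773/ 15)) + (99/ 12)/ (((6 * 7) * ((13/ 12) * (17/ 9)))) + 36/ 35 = 0.26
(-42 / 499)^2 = 1764 / 249001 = 0.01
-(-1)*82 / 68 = 41 / 34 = 1.21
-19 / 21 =-0.90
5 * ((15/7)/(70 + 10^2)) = 15/238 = 0.06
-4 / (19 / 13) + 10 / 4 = -9 / 38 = -0.24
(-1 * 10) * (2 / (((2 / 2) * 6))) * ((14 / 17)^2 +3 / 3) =-4850 / 867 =-5.59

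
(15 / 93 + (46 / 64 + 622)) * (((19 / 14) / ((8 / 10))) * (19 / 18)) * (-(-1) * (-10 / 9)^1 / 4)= -796645775 / 2571264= -309.83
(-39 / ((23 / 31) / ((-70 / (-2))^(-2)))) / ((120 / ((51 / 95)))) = -20553 / 107065000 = -0.00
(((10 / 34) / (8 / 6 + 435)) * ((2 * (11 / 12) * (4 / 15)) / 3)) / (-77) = -0.00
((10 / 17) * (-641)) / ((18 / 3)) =-3205 / 51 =-62.84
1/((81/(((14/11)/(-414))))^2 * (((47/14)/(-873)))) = -66542/177644369727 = -0.00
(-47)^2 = 2209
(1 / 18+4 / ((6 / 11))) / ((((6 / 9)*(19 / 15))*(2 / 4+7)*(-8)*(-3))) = 7 / 144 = 0.05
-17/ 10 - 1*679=-6807/ 10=-680.70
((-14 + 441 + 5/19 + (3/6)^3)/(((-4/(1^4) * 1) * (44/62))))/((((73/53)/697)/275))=-1859843591825/88768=-20951734.77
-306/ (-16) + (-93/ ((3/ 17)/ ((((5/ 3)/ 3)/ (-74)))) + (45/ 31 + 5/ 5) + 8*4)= 4751311/ 82584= 57.53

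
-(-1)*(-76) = -76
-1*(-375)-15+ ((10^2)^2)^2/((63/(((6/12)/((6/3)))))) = 25022680/63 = 397185.40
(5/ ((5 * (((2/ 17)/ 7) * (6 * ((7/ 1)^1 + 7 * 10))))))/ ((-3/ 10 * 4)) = -85/ 792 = -0.11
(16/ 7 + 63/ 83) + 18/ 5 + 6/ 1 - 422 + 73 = -977112/ 2905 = -336.36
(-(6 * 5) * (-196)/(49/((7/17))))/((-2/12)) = -5040/17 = -296.47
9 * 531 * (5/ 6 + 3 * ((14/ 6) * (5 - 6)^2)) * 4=149742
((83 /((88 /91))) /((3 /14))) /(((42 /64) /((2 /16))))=7553 /99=76.29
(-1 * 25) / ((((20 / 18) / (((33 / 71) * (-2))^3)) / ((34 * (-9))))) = -1979409960 / 357911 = -5530.45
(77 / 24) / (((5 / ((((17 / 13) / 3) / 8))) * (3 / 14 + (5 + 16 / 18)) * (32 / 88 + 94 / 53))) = 763147 / 284714560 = 0.00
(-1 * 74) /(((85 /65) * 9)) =-962 /153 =-6.29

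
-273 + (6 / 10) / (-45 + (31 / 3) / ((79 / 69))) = -3879567 / 14210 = -273.02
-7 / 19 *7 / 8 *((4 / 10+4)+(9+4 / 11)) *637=-23628241 / 8360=-2826.34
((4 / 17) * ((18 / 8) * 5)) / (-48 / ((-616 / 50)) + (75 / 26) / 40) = 48048 / 72029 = 0.67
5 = 5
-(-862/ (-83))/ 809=-862/ 67147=-0.01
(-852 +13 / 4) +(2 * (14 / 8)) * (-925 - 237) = -19663 / 4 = -4915.75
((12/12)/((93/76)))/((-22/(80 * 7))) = -21280/1023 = -20.80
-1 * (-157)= 157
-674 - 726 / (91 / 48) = -1056.95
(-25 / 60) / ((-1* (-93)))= -5 / 1116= -0.00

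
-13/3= -4.33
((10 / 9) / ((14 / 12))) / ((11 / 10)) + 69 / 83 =32539 / 19173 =1.70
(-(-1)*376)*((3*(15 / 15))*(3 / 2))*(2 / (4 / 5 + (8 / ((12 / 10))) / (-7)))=-44415 / 2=-22207.50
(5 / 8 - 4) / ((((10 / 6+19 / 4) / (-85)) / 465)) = 3201525 / 154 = 20789.12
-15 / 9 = -5 / 3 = -1.67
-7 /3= -2.33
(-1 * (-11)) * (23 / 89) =253 / 89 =2.84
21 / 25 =0.84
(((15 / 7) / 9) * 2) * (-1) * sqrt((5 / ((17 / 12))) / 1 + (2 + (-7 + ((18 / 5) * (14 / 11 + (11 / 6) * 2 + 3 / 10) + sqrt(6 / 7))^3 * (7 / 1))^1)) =-2 * sqrt(3460363246187925 * sqrt(42) + 153266629059529216) / 7559475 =-110.90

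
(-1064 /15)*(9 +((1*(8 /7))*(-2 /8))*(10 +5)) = -1672 /5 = -334.40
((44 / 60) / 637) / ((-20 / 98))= -11 / 1950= -0.01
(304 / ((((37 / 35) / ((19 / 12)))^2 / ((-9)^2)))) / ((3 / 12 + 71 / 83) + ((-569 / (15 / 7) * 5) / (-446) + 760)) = 16795912461300 / 232331321189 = 72.29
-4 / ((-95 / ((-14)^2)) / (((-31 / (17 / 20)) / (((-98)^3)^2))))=-31 / 91239505427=-0.00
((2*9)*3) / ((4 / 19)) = 513 / 2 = 256.50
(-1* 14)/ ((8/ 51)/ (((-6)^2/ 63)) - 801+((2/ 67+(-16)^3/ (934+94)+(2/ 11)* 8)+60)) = 135238026/ 7179453823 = 0.02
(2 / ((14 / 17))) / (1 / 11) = 187 / 7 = 26.71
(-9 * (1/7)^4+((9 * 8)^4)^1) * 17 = 1096910180199/2401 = 456855551.94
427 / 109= 3.92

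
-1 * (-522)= 522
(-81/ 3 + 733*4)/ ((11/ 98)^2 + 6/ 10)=139498100/ 29417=4742.09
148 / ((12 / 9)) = 111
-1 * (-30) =30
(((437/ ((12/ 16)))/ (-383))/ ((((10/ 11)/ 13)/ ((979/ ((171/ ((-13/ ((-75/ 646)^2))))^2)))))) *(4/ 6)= -19951232618858542144/ 44171419921875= -451677.41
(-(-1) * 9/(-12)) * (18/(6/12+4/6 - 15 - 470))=81/2903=0.03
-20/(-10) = 2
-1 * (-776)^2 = -602176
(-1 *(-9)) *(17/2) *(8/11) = 612/11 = 55.64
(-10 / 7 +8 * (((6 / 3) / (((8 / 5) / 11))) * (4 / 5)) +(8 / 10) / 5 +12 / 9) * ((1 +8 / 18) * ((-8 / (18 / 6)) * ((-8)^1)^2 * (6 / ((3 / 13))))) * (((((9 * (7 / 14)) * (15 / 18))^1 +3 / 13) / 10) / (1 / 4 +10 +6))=-544451584 / 39375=-13827.34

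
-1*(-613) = 613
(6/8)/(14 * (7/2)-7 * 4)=0.04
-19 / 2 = -9.50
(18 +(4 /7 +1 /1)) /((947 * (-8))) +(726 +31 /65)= 2504215167 /3447080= 726.47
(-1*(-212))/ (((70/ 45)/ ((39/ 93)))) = 12402/ 217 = 57.15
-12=-12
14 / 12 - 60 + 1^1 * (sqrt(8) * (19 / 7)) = -353 / 6 + 38 * sqrt(2) / 7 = -51.16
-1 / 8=-0.12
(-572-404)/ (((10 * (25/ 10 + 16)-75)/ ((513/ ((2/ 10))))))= -250344/ 11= -22758.55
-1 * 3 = -3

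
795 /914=0.87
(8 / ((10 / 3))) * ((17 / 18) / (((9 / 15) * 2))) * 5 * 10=94.44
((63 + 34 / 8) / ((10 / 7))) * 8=1883 / 5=376.60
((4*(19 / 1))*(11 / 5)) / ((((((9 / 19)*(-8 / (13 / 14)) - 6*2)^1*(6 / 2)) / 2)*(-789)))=103246 / 11752155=0.01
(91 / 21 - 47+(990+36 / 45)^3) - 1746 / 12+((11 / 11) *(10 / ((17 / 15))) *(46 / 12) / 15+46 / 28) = 14468212736016 / 14875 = 972652957.04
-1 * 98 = -98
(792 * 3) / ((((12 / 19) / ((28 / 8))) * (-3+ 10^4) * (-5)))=-13167 / 49985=-0.26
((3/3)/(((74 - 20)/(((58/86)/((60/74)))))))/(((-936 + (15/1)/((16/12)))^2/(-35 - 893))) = -0.00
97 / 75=1.29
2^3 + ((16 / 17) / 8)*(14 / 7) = 140 / 17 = 8.24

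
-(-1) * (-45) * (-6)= 270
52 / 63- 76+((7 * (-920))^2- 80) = 2612827024 / 63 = 41473444.83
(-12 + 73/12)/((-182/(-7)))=-0.23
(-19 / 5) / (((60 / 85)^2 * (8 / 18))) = -5491 / 320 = -17.16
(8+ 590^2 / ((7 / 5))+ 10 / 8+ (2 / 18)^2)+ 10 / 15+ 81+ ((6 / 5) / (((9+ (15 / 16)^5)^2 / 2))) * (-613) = 3620286353440641007967 / 14555774161667340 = 248718.23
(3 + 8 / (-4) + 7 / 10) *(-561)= -9537 / 10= -953.70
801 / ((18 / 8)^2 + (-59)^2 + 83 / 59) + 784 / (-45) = -2547035584 / 148147695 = -17.19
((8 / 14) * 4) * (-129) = -294.86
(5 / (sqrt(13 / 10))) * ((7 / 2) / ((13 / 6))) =105 * sqrt(130) / 169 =7.08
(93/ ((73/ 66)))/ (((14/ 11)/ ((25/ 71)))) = 843975/ 36281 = 23.26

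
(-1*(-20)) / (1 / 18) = 360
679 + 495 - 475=699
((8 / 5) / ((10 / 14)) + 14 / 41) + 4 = 6.58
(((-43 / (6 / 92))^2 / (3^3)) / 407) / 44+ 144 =144.90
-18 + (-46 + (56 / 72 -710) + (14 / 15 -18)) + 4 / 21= -248881 / 315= -790.10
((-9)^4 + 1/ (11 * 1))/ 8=18043/ 22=820.14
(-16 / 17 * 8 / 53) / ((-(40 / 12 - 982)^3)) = -27 / 178148830252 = -0.00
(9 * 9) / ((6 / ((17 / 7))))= 459 / 14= 32.79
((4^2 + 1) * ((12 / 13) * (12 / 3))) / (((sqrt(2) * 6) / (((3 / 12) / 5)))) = 17 * sqrt(2) / 65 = 0.37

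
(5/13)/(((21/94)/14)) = 24.10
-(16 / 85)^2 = -256 / 7225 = -0.04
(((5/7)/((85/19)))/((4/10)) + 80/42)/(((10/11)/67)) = 34639/204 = 169.80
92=92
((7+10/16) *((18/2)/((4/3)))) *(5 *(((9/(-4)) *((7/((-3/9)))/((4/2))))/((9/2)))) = 172935/128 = 1351.05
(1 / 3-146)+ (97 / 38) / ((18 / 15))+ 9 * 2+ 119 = -6.54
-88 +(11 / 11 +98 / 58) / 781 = -1993034 / 22649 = -88.00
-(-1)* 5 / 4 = 5 / 4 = 1.25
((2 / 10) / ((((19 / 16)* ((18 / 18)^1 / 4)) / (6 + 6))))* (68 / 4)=13056 / 95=137.43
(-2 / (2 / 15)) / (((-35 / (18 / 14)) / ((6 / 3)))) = 54 / 49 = 1.10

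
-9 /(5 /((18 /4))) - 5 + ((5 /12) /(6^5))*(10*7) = -3055093 /233280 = -13.10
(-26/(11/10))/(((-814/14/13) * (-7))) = -3380/4477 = -0.75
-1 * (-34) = 34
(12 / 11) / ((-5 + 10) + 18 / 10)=30 / 187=0.16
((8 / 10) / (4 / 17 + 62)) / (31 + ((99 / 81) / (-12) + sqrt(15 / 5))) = 0.00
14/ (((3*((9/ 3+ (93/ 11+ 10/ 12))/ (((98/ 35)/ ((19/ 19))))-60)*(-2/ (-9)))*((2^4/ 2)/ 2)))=-4851/ 51385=-0.09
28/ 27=1.04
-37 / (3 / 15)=-185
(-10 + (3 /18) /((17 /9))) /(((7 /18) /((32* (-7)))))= 97056 /17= 5709.18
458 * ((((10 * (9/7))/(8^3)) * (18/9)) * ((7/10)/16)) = 2061/2048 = 1.01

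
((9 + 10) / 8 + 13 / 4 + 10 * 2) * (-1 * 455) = -93275 / 8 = -11659.38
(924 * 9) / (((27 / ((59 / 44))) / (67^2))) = 1853957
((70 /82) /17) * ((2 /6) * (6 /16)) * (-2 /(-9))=35 /25092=0.00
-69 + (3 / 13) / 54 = -16145 / 234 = -69.00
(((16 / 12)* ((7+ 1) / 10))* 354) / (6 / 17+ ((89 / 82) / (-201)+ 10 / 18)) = 1587018816 / 3795635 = 418.12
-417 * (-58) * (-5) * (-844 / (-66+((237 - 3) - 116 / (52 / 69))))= 442281320 / 61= 7250513.44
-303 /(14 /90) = -13635 /7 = -1947.86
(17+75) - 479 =-387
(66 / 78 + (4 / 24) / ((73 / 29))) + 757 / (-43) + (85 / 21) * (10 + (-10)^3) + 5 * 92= -6108035671 / 1713894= -3563.84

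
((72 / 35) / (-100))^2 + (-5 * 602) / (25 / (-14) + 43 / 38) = 306502684438 / 66609375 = 4601.49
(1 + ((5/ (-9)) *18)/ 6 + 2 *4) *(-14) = -308/ 3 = -102.67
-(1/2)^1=-1/2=-0.50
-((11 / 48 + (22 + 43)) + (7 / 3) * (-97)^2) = -352313 / 16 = -22019.56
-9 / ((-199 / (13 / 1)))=117 / 199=0.59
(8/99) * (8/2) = 0.32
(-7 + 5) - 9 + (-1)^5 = -12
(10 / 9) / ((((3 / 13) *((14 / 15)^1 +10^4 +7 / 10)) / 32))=41600 / 2700441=0.02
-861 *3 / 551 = -2583 / 551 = -4.69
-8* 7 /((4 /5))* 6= -420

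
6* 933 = 5598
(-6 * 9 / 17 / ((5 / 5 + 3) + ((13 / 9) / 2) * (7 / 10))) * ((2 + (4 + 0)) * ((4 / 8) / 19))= -29160 / 261953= -0.11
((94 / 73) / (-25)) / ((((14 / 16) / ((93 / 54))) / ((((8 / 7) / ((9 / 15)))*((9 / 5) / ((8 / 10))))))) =-23312 / 53655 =-0.43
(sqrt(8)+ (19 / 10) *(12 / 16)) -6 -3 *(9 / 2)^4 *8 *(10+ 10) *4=-31492983 / 40+ 2 *sqrt(2)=-787321.75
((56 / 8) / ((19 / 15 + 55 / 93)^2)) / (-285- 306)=-168175 / 49019904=-0.00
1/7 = 0.14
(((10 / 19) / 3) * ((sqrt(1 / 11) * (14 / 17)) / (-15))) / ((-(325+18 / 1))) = 4 * sqrt(11) / 1566873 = 0.00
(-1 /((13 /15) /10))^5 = -204521.77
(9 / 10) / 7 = 9 / 70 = 0.13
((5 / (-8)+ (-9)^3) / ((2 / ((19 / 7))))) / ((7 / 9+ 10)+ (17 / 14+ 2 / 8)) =-80.89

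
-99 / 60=-33 / 20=-1.65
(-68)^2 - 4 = 4620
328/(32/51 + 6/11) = 92004/329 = 279.65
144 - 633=-489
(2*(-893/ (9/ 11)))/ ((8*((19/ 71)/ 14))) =-256949/ 18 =-14274.94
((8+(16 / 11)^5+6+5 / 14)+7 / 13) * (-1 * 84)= -3764700558 / 2093663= -1798.14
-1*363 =-363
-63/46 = -1.37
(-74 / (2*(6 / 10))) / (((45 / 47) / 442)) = -768638 / 27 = -28468.07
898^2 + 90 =806494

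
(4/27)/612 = 1/4131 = 0.00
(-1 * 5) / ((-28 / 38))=6.79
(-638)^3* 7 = -1817858504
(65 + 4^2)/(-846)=-9/94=-0.10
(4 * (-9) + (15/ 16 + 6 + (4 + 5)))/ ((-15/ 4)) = 107/ 20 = 5.35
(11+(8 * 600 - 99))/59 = 4712/59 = 79.86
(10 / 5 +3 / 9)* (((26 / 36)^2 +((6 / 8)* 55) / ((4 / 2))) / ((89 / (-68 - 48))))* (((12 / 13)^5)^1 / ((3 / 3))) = -1424235008 / 33045077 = -43.10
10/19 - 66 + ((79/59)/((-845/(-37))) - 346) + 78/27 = -3482769307/8525205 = -408.53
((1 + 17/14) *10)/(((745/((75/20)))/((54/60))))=0.10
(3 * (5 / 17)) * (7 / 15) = 7 / 17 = 0.41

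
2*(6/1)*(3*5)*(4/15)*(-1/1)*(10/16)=-30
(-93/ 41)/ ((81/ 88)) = -2728/ 1107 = -2.46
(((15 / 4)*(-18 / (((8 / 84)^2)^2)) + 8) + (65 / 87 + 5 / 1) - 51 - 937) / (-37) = 2286891665 / 103008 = 22201.11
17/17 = 1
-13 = -13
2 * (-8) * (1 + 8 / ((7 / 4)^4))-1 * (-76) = 111292 / 2401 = 46.35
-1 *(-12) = 12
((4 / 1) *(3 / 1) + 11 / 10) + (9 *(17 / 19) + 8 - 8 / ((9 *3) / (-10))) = 164753 / 5130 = 32.12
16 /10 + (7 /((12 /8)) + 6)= 184 /15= 12.27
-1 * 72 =-72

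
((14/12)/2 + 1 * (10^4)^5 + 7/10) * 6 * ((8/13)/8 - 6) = -462000000000000000005929/130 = -3553846153846153846199.45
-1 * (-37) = 37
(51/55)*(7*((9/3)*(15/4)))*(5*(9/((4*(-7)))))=-20655/176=-117.36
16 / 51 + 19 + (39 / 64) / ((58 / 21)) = 3698089 / 189312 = 19.53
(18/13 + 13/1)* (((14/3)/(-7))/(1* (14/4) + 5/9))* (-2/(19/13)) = 4488/1387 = 3.24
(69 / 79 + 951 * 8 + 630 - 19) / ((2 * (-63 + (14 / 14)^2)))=-324685 / 4898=-66.29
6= 6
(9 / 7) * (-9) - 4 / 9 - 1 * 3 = -946 / 63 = -15.02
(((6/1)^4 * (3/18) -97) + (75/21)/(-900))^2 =899220169/63504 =14160.06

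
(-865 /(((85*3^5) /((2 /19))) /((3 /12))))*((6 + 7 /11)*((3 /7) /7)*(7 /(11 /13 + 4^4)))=-164177 /13453171578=-0.00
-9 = -9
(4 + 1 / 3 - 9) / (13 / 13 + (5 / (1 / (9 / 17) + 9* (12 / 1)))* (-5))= -6923 / 1146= -6.04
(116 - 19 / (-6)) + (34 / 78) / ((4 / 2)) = 1552 / 13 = 119.38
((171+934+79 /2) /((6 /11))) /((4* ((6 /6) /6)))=25179 /8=3147.38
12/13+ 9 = 129/13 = 9.92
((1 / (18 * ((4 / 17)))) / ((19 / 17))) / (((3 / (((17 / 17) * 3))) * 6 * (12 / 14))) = 2023 / 49248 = 0.04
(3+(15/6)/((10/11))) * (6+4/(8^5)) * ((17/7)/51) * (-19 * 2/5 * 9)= -64439583/573440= -112.37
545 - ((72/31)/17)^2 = 544.98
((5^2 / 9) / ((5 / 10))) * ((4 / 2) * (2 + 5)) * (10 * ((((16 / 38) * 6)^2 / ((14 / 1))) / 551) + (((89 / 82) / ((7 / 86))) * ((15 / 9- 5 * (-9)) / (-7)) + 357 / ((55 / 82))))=83525138895080 / 2422139247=34484.04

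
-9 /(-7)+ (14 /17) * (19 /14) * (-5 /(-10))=439 /238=1.84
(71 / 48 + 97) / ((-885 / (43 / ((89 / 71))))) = -14431531 / 3780720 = -3.82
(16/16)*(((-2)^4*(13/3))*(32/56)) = 832/21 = 39.62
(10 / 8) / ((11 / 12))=15 / 11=1.36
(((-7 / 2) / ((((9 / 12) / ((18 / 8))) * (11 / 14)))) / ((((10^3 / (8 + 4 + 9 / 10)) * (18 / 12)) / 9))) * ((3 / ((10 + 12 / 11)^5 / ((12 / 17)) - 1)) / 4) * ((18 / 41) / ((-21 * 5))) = 3212659989 / 235472458255150000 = 0.00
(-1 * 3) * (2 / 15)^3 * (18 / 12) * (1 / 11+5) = -224 / 4125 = -0.05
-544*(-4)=2176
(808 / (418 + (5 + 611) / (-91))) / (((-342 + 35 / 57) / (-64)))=6386432 / 17337969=0.37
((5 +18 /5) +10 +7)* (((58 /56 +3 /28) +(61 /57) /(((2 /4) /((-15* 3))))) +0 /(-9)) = -1620224 /665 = -2436.43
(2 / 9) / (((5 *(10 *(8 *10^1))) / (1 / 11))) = 1 / 198000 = 0.00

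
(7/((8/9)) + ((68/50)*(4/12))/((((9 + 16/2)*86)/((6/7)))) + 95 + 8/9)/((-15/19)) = -1068168961/8127000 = -131.43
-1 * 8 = -8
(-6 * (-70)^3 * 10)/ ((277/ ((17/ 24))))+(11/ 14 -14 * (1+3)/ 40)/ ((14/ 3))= 14285914267/ 271460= 52626.22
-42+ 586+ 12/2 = 550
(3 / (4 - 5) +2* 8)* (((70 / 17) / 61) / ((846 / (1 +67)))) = 1820 / 25803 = 0.07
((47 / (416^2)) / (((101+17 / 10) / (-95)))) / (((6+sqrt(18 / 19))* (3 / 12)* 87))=-424175 / 214540530048+22325* sqrt(38) / 429081060096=-0.00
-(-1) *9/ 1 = 9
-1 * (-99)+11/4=407/4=101.75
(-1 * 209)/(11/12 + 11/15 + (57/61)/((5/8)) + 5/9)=-2294820/40633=-56.48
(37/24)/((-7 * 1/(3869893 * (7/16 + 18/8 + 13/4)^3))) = -122764131902375/688128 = -178403046.97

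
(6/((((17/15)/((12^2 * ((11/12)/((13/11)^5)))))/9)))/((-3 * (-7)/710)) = 4075298924400/44183867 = 92235.00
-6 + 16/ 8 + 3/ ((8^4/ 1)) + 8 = 4.00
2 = 2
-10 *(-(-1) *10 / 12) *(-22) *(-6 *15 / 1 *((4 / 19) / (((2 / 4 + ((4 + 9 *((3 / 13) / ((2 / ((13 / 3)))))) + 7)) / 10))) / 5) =-8250 / 19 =-434.21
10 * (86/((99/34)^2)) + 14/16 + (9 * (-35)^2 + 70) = 877958647/78408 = 11197.31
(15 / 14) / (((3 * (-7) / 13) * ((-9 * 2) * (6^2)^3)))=65 / 82301184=0.00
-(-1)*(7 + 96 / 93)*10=2490 / 31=80.32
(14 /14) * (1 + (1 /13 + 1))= 27 /13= 2.08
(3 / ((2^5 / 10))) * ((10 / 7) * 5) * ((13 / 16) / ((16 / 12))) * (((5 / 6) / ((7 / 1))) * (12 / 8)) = 73125 / 100352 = 0.73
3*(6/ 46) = 9/ 23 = 0.39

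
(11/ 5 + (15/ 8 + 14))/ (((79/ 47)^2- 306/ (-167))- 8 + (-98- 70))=-266716869/ 2528349080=-0.11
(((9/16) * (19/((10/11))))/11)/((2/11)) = 1881/320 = 5.88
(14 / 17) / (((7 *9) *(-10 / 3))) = -1 / 255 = -0.00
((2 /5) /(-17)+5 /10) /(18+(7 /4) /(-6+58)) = 8424 /318835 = 0.03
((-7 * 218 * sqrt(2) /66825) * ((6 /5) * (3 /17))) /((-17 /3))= 3052 * sqrt(2) /3576375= 0.00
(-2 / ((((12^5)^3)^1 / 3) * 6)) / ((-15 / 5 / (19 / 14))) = 19 / 647094906132627456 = 0.00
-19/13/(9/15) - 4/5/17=-8231/3315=-2.48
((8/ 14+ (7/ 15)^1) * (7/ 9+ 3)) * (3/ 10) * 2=3706/ 1575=2.35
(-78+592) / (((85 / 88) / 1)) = 45232 / 85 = 532.14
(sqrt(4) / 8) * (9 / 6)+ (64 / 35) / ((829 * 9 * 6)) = 2350471 / 6267240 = 0.38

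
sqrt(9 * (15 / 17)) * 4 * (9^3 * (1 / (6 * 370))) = 729 * sqrt(255) / 3145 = 3.70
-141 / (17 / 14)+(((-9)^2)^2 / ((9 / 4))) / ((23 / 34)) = 4194.49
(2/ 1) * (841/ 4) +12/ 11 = 421.59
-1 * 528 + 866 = 338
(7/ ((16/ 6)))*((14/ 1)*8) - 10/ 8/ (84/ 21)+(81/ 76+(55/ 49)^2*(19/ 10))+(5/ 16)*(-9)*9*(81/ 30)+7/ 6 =1007136139/ 4379424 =229.97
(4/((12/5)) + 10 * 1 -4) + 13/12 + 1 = 39/4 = 9.75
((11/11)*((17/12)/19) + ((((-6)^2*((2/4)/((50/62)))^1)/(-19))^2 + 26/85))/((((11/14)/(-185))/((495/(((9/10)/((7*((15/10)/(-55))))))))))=146905814503/3375350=43523.14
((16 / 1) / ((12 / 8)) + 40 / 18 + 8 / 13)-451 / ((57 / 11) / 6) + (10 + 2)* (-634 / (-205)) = -471.59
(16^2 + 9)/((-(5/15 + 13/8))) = -6360/47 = -135.32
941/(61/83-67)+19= 26397/5500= 4.80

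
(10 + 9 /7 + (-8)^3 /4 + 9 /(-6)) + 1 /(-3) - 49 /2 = -143.05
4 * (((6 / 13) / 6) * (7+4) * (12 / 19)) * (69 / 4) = 9108 / 247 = 36.87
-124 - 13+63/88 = -11993/88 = -136.28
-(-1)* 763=763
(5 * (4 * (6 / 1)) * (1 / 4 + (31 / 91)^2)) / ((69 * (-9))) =-121250 / 1714167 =-0.07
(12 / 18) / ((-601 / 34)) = -68 / 1803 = -0.04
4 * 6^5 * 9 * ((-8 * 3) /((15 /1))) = -2239488 /5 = -447897.60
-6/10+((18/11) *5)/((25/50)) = 867/55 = 15.76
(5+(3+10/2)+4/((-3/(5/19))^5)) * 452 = 3535536876932/601692057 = 5875.99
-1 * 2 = -2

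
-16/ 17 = -0.94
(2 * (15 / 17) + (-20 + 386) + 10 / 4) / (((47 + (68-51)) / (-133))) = -1674337 / 2176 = -769.46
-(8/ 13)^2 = -64/ 169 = -0.38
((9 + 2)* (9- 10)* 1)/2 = -11/2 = -5.50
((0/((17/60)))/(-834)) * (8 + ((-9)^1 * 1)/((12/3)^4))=0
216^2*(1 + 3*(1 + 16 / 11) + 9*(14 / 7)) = 13530240 / 11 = 1230021.82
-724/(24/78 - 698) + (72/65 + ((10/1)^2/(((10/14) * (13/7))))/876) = 28810633/12911145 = 2.23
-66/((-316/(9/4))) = 297/632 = 0.47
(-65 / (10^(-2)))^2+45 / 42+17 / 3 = 1774500283 / 42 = 42250006.74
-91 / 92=-0.99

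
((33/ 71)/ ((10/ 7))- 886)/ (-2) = 628829/ 1420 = 442.84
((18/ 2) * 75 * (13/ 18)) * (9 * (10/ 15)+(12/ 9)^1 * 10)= 9425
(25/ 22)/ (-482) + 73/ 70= 1.04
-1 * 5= -5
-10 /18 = -5 /9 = -0.56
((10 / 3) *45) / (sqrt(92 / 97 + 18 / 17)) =15 *sqrt(5458190) / 331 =105.87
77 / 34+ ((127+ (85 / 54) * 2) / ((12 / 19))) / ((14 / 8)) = 120.02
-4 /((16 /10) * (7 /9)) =-45 /14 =-3.21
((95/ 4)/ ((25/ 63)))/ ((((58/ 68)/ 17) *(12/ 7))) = 807177/ 1160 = 695.84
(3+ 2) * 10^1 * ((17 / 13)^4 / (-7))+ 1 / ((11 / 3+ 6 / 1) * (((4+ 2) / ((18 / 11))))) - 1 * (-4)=-1075253755 / 63776713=-16.86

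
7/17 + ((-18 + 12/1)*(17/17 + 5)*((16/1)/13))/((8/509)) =-2818.67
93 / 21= 31 / 7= 4.43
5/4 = 1.25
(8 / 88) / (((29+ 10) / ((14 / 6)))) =7 / 1287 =0.01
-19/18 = -1.06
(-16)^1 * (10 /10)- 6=-22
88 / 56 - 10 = -59 / 7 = -8.43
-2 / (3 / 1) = -0.67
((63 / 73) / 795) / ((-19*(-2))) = 0.00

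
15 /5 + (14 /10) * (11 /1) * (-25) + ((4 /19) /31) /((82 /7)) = -9224904 /24149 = -382.00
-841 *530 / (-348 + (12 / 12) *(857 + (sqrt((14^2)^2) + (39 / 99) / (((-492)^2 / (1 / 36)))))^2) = -0.40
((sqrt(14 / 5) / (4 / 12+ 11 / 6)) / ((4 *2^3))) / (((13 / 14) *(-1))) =-21 *sqrt(70) / 6760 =-0.03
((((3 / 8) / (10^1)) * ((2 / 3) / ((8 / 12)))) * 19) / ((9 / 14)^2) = 931 / 540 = 1.72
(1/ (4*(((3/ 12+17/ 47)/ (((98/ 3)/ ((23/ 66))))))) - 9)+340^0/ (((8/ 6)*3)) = 312753/ 10580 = 29.56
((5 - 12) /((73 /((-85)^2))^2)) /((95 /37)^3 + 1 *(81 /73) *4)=-18508827806875 /5766996131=-3209.44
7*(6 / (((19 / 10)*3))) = 140 / 19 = 7.37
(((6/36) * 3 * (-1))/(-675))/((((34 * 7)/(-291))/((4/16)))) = -97/428400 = -0.00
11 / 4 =2.75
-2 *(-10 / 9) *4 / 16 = 0.56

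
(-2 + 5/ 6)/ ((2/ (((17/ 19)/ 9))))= -119/ 2052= -0.06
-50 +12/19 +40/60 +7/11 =-30137/627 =-48.07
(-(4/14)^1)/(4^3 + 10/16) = -0.00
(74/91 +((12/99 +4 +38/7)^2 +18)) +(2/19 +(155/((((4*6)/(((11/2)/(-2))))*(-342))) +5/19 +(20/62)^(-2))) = 7594427288101/63264801600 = 120.04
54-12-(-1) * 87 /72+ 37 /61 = 64145 /1464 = 43.81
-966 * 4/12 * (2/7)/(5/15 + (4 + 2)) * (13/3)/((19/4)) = -4784/361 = -13.25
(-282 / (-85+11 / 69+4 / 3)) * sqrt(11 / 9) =3243 * sqrt(11) / 2881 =3.73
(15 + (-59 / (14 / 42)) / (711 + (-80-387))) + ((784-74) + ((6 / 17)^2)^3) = 4265674990451 / 5889566836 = 724.28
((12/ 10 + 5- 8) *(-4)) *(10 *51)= 3672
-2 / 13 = -0.15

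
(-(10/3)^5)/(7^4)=-100000/583443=-0.17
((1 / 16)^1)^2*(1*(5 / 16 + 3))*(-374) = -4.84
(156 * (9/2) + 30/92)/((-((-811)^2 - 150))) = -32307/30248266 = -0.00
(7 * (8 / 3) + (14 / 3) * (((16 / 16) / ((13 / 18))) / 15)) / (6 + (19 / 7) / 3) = 26068 / 9425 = 2.77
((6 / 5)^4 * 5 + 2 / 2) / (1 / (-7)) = -9947 / 125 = -79.58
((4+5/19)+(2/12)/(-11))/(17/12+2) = 10654/8569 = 1.24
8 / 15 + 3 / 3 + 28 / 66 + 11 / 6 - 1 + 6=967 / 110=8.79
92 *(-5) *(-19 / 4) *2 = 4370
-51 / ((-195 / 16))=272 / 65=4.18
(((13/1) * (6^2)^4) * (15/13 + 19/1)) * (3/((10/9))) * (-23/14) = -68319220608/35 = -1951977731.66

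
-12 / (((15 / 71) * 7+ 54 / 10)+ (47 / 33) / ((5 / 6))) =-11715 / 8384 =-1.40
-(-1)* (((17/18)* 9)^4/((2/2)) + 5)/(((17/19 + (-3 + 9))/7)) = 11118933/2096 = 5304.83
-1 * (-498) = 498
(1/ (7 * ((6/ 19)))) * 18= 8.14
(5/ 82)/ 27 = 0.00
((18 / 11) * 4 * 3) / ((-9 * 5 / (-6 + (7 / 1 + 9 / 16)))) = -15 / 22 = -0.68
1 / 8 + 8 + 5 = 105 / 8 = 13.12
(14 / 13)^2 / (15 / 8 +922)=1568 / 1249079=0.00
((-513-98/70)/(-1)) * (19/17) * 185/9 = 1808116/153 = 11817.75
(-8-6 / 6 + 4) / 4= -5 / 4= -1.25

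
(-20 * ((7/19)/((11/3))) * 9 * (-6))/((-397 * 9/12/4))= -120960/82973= -1.46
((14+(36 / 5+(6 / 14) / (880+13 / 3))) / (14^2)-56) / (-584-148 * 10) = 339069303 / 12521311040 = 0.03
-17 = -17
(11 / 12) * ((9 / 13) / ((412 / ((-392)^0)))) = 33 / 21424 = 0.00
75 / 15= 5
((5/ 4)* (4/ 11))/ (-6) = -5/ 66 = -0.08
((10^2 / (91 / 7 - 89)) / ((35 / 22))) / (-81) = 110 / 10773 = 0.01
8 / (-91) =-8 / 91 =-0.09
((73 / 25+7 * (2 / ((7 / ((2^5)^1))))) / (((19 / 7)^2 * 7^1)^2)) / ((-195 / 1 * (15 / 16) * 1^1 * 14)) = -93688 / 9529723125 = -0.00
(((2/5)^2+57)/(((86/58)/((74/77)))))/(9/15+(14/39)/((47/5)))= 58.05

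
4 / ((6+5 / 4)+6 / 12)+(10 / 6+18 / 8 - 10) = -2071 / 372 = -5.57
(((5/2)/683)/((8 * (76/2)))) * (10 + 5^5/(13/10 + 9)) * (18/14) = 181575/37425668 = 0.00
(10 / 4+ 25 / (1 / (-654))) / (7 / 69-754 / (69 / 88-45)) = -195064909 / 204690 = -952.98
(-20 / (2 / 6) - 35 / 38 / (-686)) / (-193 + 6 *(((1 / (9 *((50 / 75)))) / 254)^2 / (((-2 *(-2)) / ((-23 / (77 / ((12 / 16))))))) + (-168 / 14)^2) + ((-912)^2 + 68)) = -1268531656480 / 17600911178491277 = -0.00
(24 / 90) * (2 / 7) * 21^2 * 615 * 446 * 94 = 866317536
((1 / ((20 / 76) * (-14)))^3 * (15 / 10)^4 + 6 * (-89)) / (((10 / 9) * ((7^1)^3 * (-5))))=26380328211 / 94119200000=0.28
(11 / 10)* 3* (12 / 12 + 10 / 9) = 209 / 30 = 6.97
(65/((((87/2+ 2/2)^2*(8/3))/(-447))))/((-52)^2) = -6705/3295136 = -0.00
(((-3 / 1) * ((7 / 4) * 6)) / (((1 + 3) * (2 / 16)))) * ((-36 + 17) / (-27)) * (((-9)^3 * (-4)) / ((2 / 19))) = -1228122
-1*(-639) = 639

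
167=167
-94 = -94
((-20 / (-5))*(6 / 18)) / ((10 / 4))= 8 / 15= 0.53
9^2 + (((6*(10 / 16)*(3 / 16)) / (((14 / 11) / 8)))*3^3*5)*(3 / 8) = 273051 / 896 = 304.74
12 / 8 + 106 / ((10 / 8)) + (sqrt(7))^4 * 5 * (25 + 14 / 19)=1214447 / 190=6391.83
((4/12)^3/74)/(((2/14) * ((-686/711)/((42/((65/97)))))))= -7663/33670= -0.23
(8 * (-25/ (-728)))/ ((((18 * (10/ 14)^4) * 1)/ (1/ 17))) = 343/ 99450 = 0.00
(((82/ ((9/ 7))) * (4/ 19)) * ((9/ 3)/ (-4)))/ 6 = -287/ 171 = -1.68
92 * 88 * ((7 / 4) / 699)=14168 / 699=20.27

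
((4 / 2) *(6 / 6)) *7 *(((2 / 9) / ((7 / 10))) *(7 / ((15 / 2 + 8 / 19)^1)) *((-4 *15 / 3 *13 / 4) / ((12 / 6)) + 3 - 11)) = -6840 / 43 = -159.07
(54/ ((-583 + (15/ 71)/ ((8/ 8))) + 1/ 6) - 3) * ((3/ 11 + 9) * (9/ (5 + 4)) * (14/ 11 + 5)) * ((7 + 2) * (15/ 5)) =-145863007470/ 30031837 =-4856.95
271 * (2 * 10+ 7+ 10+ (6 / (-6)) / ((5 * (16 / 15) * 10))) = 1603507 / 160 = 10021.92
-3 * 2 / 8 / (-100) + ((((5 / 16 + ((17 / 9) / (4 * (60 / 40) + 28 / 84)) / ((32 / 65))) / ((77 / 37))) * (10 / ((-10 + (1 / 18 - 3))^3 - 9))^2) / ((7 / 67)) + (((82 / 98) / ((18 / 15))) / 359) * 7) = 24126754142776597159 / 1138859878643234101200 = 0.02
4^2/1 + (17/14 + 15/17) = 4307/238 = 18.10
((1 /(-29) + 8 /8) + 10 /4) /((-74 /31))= -6231 /4292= -1.45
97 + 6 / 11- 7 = 996 / 11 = 90.55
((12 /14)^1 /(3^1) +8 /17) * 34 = 180 /7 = 25.71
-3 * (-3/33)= 3/11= 0.27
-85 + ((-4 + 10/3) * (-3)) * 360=635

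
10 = 10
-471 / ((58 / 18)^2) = -38151 / 841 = -45.36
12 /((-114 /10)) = -20 /19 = -1.05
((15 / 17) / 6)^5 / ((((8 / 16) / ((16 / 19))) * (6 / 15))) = 15625 / 53954566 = 0.00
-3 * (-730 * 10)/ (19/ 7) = 153300/ 19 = 8068.42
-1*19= -19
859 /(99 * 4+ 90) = 859 /486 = 1.77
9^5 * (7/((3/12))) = 1653372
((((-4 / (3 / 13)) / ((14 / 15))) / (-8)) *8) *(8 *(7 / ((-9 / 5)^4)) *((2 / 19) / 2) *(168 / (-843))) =-36400000 / 35029179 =-1.04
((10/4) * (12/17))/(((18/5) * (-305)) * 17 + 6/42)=-0.00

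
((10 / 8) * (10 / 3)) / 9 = 25 / 54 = 0.46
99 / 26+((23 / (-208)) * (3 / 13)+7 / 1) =10.78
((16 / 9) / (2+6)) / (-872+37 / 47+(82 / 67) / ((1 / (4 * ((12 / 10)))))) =-31490 / 122622741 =-0.00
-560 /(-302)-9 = -1079 /151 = -7.15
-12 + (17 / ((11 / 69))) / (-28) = -4869 / 308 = -15.81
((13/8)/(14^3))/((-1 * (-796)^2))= -13/13909138432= -0.00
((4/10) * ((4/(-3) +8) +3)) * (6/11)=116/55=2.11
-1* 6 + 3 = -3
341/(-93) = -11/3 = -3.67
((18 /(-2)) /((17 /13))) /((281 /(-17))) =117 /281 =0.42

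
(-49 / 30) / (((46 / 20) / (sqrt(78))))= -49 *sqrt(78) / 69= -6.27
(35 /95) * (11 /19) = 77 /361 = 0.21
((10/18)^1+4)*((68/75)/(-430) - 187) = -123631769/145125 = -851.90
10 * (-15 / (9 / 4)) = -200 / 3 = -66.67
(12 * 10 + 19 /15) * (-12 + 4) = -14552 /15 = -970.13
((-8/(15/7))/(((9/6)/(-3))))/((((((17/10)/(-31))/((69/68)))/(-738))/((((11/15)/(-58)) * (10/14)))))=-7717512/8381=-920.83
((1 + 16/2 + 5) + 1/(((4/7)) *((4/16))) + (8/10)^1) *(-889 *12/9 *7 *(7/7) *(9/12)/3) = -678307/15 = -45220.47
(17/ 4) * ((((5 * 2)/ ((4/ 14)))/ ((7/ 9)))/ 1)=765/ 4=191.25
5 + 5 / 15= 16 / 3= 5.33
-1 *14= -14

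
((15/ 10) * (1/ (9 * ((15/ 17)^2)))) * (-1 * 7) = -2023/ 1350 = -1.50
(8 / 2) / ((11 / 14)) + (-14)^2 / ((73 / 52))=116200 / 803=144.71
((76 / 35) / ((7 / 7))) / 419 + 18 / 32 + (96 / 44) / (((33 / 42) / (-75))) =-5896810679 / 28391440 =-207.70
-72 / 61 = -1.18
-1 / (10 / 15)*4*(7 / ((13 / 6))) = -252 / 13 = -19.38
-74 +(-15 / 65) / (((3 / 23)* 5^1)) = -4833 / 65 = -74.35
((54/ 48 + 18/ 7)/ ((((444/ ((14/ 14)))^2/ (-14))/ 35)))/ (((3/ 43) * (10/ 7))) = -0.09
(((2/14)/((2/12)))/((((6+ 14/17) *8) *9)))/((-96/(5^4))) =-10625/935424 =-0.01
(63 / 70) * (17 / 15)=51 / 50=1.02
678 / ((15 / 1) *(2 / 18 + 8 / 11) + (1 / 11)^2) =123057 / 2284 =53.88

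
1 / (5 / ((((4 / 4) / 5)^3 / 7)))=1 / 4375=0.00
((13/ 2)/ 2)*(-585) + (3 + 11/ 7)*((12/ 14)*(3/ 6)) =-372261/ 196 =-1899.29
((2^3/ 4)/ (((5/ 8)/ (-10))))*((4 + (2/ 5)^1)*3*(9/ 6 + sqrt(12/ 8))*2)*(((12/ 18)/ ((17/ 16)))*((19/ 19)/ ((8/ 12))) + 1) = -209088/ 85 -69696*sqrt(6)/ 85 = -4468.33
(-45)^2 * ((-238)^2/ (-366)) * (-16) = 305877600/ 61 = 5014386.89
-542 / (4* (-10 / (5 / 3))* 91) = 271 / 1092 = 0.25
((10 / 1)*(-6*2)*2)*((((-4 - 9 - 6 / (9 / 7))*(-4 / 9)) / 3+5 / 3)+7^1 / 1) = -73120 / 27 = -2708.15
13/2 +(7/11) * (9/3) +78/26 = 251/22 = 11.41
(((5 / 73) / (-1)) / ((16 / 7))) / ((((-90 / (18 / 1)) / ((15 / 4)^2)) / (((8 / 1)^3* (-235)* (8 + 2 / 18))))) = -82250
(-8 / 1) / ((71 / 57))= -456 / 71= -6.42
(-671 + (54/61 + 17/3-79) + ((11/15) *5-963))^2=97100168881/33489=2899464.57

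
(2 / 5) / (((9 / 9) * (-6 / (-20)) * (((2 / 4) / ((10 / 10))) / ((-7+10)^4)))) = 216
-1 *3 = -3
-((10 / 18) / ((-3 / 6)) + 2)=-0.89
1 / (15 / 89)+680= 10289 / 15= 685.93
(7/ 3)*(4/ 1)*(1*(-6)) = -56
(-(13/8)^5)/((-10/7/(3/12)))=2599051/1310720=1.98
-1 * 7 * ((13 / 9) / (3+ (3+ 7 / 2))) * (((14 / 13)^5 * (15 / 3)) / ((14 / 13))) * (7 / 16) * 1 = -1176490 / 375687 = -3.13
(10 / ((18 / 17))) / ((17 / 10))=50 / 9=5.56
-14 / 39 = -0.36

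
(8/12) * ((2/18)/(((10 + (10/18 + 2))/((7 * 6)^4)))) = 2074464/113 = 18358.09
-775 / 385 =-155 / 77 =-2.01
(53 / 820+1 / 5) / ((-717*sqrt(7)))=-31*sqrt(7) / 587940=-0.00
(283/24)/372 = 283/8928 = 0.03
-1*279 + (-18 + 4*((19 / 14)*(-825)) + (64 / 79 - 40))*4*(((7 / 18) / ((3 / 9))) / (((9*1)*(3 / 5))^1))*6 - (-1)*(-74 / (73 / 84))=-1239594833 / 51903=-23882.91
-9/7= -1.29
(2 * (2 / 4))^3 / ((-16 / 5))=-5 / 16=-0.31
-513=-513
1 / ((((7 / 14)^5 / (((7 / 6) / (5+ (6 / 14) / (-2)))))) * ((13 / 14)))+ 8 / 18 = 69340 / 7839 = 8.85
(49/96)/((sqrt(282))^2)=49/27072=0.00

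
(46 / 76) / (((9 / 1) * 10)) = 23 / 3420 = 0.01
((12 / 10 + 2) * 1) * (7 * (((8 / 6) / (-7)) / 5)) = -64 / 75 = -0.85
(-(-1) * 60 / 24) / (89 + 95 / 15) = 15 / 572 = 0.03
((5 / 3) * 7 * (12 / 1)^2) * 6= 10080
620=620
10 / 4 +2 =9 / 2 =4.50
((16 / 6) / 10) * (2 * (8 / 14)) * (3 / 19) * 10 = 64 / 133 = 0.48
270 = 270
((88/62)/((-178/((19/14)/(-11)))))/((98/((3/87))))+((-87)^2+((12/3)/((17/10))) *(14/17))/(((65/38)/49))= 223615038307543567/1031062551610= 216878.25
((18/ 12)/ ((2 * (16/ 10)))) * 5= 2.34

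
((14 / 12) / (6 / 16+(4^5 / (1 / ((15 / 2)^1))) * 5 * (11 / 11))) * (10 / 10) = 28 / 921609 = 0.00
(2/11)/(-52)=-1/286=-0.00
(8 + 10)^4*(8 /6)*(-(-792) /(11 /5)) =50388480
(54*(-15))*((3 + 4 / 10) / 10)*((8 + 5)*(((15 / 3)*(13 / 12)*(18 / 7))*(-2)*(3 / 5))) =2094417 / 35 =59840.49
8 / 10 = 4 / 5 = 0.80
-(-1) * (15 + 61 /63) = 1006 /63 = 15.97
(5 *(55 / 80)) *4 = 55 / 4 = 13.75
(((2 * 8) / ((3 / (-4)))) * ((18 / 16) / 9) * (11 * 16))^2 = 1982464 / 9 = 220273.78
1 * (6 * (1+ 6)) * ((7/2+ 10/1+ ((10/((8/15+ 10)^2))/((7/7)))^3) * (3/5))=340.22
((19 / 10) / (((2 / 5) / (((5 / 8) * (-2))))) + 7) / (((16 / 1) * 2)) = 17 / 512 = 0.03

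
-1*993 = -993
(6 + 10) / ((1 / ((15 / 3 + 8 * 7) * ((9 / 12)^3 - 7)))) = -25681 / 4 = -6420.25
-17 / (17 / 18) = -18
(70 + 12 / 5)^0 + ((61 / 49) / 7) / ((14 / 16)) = 2889 / 2401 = 1.20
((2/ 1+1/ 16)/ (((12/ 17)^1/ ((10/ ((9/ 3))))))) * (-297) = -92565/ 32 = -2892.66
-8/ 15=-0.53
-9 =-9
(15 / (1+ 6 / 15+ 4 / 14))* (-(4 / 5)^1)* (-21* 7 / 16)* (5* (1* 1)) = 77175 / 236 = 327.01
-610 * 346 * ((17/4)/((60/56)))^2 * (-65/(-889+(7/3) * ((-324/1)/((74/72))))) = -10268733839/77283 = -132871.83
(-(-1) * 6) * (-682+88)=-3564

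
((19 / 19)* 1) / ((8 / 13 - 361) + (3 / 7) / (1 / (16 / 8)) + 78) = -91 / 25619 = -0.00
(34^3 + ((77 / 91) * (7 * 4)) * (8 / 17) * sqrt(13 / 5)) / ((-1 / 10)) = -393040 - 4928 * sqrt(65) / 221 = -393219.78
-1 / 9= -0.11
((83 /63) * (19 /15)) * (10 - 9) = 1577 /945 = 1.67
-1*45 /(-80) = 9 /16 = 0.56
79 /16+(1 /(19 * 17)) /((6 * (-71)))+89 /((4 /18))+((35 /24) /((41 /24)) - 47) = 16215579977 /45132144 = 359.29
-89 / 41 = -2.17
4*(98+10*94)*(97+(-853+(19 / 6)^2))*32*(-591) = 58575696320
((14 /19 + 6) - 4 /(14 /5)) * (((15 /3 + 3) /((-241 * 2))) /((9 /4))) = -11296 /288477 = -0.04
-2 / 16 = -0.12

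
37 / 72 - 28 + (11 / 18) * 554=311.07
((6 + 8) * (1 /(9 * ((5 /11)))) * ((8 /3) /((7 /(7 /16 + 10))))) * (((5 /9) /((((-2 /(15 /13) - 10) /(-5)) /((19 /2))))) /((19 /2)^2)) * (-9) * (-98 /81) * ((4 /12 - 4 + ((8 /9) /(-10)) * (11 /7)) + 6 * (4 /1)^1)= 37180045 /498636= 74.56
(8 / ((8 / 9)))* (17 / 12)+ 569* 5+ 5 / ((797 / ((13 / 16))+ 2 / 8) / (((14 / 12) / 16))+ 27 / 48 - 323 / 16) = 22363028331 / 7825396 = 2857.75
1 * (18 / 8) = 9 / 4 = 2.25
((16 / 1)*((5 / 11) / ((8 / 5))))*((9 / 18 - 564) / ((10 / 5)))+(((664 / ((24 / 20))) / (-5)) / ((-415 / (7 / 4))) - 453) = -571961 / 330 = -1733.22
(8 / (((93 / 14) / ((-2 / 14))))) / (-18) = 8 / 837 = 0.01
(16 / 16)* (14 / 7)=2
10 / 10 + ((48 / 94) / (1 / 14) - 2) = 289 / 47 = 6.15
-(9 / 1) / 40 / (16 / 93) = -837 / 640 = -1.31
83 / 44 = 1.89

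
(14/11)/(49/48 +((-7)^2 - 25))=672/13211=0.05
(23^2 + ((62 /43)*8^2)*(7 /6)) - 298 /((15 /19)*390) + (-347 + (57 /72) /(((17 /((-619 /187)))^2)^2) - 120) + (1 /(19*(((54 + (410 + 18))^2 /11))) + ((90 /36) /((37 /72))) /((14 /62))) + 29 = 6439422492929530926030371772341 /29372024029279941657790342200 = 219.24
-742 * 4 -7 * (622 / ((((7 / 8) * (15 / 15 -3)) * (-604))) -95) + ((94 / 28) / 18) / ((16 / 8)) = -175573903 / 76104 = -2307.03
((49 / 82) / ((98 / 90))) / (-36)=-5 / 328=-0.02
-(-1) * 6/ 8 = 3/ 4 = 0.75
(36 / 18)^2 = 4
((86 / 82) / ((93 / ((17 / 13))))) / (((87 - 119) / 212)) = -38743 / 396552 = -0.10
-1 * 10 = -10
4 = 4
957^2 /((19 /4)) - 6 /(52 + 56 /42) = 293071509 /1520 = 192810.20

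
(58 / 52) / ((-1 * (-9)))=29 / 234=0.12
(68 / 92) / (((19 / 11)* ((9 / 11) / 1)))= 2057 / 3933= 0.52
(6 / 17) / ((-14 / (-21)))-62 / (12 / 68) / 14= -8770 / 357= -24.57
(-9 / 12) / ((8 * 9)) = -0.01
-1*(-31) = 31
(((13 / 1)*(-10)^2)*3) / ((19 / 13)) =50700 / 19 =2668.42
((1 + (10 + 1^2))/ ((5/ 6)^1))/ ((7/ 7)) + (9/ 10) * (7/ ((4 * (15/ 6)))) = 1503/ 100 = 15.03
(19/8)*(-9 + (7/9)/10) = -15257/720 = -21.19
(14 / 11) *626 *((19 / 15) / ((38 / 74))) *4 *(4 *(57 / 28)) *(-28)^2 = 50184894.84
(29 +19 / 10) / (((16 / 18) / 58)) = 80649 / 40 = 2016.22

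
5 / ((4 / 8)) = 10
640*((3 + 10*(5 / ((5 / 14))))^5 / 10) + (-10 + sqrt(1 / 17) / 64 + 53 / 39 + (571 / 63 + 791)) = 3827014973143.43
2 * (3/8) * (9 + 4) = 39/4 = 9.75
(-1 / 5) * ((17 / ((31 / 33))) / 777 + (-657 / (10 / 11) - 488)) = 97205233 / 401450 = 242.14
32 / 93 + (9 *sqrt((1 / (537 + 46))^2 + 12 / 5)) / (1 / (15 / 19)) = 32 / 93 + 27 *sqrt(20393365) / 11077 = 11.35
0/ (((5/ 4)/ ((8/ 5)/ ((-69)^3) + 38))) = 0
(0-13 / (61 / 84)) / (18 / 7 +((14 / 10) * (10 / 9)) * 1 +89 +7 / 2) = -137592 / 742675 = -0.19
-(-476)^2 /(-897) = 226576 /897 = 252.59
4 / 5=0.80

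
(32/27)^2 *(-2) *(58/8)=-14848/729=-20.37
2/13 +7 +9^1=210/13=16.15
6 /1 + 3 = 9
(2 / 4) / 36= 1 / 72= 0.01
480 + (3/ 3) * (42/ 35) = 481.20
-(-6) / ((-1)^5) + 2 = -4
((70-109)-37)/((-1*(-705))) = -76/705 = -0.11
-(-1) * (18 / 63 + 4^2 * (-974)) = -109086 / 7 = -15583.71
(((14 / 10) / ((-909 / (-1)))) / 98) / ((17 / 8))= 4 / 540855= 0.00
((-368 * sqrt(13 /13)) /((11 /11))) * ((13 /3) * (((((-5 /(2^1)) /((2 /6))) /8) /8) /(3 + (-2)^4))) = 1495 /152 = 9.84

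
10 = 10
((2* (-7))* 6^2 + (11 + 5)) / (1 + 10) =-488 / 11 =-44.36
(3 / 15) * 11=11 / 5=2.20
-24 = -24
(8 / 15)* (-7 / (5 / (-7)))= 392 / 75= 5.23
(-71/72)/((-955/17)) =1207/68760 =0.02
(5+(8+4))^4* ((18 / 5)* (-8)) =-12027024 / 5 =-2405404.80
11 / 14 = 0.79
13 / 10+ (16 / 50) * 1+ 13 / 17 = 2027 / 850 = 2.38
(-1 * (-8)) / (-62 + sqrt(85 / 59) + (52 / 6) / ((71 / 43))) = -1215279168 / 8617208531- 362952 * sqrt(5015) / 8617208531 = -0.14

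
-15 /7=-2.14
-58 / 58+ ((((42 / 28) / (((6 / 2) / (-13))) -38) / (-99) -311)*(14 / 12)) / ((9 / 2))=-435769 / 5346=-81.51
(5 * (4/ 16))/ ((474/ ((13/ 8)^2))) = 845/ 121344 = 0.01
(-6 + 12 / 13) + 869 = 11231 / 13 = 863.92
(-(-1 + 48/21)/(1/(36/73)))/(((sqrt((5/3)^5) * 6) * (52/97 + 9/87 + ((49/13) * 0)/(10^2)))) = -1367118 * sqrt(15)/114911125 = -0.05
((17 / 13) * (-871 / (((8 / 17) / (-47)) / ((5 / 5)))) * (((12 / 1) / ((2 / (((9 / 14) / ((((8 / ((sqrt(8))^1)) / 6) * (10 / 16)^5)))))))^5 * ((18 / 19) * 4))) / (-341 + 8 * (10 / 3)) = -6375708392852.32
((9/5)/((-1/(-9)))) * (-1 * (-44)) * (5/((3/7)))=8316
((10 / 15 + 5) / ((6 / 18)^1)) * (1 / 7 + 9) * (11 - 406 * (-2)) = 127917.71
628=628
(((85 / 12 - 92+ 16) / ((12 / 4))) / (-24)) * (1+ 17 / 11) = 5789 / 2376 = 2.44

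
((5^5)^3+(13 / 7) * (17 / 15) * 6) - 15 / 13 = 13885498052096 / 455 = 30517578136.47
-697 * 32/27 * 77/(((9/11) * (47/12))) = -75565952/3807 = -19849.21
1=1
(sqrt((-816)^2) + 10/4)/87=1637/174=9.41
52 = 52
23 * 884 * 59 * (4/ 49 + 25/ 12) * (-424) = -161870005544/ 147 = -1101156500.30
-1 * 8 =-8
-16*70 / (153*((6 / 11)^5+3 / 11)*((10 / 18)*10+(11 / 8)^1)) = -1443016960 / 438562617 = -3.29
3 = 3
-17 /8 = -2.12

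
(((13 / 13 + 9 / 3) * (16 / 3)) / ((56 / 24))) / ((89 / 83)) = 5312 / 623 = 8.53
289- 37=252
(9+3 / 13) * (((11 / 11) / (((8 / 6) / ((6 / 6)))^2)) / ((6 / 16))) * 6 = 1080 / 13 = 83.08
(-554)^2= 306916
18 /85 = 0.21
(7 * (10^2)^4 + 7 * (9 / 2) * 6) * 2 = 1400000378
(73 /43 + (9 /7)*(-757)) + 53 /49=-2044857 /2107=-970.51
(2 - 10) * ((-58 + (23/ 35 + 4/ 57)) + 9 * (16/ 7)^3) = -39260392/ 97755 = -401.62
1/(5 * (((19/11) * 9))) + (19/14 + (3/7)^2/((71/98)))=1379789/849870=1.62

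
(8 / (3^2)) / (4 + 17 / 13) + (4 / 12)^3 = 127 / 621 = 0.20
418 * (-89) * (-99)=3682998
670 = 670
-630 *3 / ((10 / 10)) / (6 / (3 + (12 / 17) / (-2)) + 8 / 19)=-269325 / 383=-703.20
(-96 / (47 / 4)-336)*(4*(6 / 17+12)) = -13587840 / 799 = -17006.06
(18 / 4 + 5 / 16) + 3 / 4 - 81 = -75.44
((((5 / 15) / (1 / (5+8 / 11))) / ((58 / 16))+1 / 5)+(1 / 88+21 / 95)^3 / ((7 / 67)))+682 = 80991259977357601 / 118608242368000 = 682.85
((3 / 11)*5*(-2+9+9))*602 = 144480 / 11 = 13134.55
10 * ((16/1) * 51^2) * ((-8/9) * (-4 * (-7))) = -10357760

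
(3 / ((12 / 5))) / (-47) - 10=-10.03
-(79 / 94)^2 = -6241 / 8836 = -0.71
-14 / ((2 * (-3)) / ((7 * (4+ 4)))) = 392 / 3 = 130.67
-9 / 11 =-0.82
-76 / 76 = -1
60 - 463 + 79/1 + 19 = -305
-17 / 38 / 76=-0.01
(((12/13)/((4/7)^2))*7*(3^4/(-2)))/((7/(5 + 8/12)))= -648.78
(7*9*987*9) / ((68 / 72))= 10073322 / 17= 592548.35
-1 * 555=-555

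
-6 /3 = -2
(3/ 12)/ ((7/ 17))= 17/ 28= 0.61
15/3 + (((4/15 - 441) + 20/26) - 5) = -85793/195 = -439.96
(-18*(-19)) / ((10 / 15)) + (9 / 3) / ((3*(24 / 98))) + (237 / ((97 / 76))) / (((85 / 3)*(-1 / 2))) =49863361 / 98940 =503.98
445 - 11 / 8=3549 / 8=443.62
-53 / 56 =-0.95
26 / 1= 26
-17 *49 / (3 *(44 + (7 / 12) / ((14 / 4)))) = -1666 / 265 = -6.29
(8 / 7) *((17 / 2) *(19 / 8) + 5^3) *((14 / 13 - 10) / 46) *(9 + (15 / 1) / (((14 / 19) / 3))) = -2873349 / 1274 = -2255.38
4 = 4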